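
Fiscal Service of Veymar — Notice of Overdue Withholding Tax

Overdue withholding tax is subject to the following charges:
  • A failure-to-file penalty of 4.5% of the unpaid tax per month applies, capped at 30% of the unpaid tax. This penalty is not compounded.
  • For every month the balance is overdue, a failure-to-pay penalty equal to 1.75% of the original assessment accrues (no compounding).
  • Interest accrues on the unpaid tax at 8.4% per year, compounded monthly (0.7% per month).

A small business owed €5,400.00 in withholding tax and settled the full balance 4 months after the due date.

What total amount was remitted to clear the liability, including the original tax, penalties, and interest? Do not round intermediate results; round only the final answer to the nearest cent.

Failure-to-file: 4 × 4.5% × €5,400.00 = €972.00 (under the 30% cap)
Failure-to-pay penalty = 1.75% × €5,400.00 × 4 mo = €378.00
Interest: €5,400.00 × ((1 + 0.007)^4 − 1) = €5,400.00 × 0.0282954… = €152.7950…
Total = €5,400.00 + €1,350.0000 + €152.7950… = €6,902.80

€6,902.80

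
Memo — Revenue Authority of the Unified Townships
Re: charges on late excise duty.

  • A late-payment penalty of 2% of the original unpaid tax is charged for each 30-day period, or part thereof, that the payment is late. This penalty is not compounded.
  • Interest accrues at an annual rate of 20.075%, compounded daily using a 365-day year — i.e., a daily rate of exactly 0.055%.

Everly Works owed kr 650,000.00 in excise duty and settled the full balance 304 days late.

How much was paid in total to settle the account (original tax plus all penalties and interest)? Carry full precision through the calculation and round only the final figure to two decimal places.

kr 911,258.60

Penalty periods: ⌈304/30⌉ = 11; penalty = 11 × 2% × kr 650,000.00 = kr 143,000.00
Interest: kr 650,000.00 × ((1 + 0.00055)^304 − 1) = kr 650,000.00 × 0.18193631… = kr 118,258.6035…
Total = kr 650,000.00 + kr 143,000.0000 + kr 118,258.6035… = kr 911,258.60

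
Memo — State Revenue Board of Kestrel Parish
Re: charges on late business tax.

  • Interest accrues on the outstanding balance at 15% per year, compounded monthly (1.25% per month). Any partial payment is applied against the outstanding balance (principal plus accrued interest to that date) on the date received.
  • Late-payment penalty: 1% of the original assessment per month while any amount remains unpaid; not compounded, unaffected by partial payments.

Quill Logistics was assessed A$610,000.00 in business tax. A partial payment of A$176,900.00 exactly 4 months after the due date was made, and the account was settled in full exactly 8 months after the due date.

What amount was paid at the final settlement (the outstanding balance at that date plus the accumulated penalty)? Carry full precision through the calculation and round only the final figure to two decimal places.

Balance at month 4: A$610,000.0000 × (1 + 0.0125)^4 = A$641,076.6555…
After A$176,900.00 payment: A$641,076.6555… − A$176,900.00 = A$464,176.6555…
Balance at month 8: A$464,176.6555… × (1 + 0.0125)^4 = A$487,824.2916…
Penalty: 8 × 1% × A$610,000.00 = A$48,800.00
Final settlement = outstanding balance + penalty = A$487,824.2916… + A$48,800.00 = A$536,624.29

A$536,624.29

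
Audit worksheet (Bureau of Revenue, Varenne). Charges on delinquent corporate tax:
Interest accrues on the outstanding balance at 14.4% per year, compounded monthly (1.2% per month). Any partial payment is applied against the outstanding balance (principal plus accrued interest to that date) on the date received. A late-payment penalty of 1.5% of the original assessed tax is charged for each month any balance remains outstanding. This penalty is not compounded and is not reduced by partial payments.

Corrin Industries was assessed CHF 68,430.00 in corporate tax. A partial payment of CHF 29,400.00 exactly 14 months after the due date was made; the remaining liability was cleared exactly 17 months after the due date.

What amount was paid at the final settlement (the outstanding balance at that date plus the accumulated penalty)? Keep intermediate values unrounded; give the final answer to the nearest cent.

Balance at month 14: CHF 68,430.0000 × (1 + 0.012)^14 = CHF 80,867.4437…
After CHF 29,400.00 payment: CHF 80,867.4437… − CHF 29,400.00 = CHF 51,467.4437…
Balance at month 17: CHF 51,467.4437… × (1 + 0.012)^3 = CHF 53,342.5946…
Penalty: 17 × 1.5% × CHF 68,430.00 = CHF 17,449.65
Final settlement = outstanding balance + penalty = CHF 53,342.5946… + CHF 17,449.65 = CHF 70,792.24

CHF 70,792.24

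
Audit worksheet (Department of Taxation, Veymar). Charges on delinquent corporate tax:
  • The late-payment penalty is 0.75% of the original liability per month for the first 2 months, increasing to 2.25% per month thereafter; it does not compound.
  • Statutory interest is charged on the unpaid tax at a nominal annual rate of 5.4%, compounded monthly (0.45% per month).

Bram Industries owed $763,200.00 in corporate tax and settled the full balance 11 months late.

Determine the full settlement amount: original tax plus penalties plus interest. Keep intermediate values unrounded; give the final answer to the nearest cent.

Penalty, months 1–2: 2 × 0.75% × $763,200.00 = $11,448.00
Penalty, months 3–11: 9 × 2.25% × $763,200.00 = $154,548.00
Interest: $763,200.00 × ((1 + 0.0045)^11 − 1) = $763,200.00 × 0.0506289… = $38,639.9931…
Total = $763,200.00 + $165,996.0000 + $38,639.9931… = $967,835.99

$967,835.99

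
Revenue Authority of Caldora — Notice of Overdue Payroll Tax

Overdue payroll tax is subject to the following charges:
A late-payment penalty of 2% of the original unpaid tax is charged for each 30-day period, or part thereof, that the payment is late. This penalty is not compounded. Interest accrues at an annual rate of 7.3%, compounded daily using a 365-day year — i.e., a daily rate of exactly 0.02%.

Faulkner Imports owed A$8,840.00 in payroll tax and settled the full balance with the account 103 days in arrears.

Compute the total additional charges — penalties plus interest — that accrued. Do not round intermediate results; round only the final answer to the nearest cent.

Penalty periods: ⌈103/30⌉ = 4; penalty = 4 × 2% × A$8,840.00 = A$707.20
Interest: A$8,840.00 × ((1 + 0.0002)^103 − 1) = A$8,840.00 × 0.02081154… = A$183.9740…
Penalties + interest = A$707.2000 + A$183.9740… = A$891.17

A$891.17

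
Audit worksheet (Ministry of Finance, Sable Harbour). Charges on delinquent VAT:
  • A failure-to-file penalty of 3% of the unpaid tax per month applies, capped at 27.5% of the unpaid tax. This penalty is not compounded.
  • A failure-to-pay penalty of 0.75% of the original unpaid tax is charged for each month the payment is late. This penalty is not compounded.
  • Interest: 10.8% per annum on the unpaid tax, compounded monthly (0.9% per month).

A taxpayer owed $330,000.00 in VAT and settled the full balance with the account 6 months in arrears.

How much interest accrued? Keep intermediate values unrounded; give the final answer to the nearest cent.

$18,225.79

Interest: $330,000.00 × ((1 + 0.009)^6 − 1) = $330,000.00 × 0.0552297… = $18,225.7940…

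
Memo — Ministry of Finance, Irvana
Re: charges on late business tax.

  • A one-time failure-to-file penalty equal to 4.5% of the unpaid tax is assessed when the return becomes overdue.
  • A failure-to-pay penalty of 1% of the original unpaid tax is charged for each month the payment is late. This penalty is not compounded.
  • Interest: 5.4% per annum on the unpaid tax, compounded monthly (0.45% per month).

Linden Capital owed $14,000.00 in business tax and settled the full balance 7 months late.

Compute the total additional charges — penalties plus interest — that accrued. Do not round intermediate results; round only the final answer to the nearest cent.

Failure-to-file penalty: 4.5% × $14,000.00 = $630.00
Failure-to-pay penalty: 7 × 1% × $14,000.00 = $980.00
Interest: $14,000.00 × ((1 + 0.0045)^7 − 1) = $14,000.00 × 0.0319285… = $446.9984…
Penalties + interest = $1,610.0000 + $446.9984… = $2,057.00

$2,057.00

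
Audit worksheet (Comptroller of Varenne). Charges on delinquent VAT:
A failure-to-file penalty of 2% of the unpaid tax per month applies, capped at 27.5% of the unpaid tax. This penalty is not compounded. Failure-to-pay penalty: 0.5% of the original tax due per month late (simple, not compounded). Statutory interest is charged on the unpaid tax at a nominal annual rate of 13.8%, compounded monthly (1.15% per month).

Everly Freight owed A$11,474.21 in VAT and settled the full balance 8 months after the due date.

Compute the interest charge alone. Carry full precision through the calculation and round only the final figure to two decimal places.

Interest: A$11,474.21 × ((1 + 0.0115)^8 − 1) = A$11,474.21 × 0.0957894… = A$1,099.1077…

A$1,099.11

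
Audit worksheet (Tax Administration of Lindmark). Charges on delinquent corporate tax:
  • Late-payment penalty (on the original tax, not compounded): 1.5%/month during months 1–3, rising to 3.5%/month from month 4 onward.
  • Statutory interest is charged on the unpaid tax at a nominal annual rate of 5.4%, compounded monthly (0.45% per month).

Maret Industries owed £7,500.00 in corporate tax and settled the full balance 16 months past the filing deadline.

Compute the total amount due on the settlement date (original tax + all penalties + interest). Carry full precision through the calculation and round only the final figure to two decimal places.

£11,808.61

Penalty, months 1–3: 3 × 1.5% × £7,500.00 = £337.50
Penalty, months 4–16: 13 × 3.5% × £7,500.00 = £3,412.50
Interest: £7,500.00 × ((1 + 0.0045)^16 − 1) = £7,500.00 × 0.0744818… = £558.6134…
Total = £7,500.00 + £3,750.0000 + £558.6134… = £11,808.61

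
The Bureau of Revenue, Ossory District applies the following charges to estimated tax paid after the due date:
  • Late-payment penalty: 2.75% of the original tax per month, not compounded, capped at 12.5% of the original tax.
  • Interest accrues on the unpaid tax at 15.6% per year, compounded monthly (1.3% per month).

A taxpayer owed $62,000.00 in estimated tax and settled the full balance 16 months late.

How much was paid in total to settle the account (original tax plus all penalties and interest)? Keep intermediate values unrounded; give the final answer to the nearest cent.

$83,982.97

Penalty (uncapped): 16 × 2.75% × $62,000.00 = $27,280.00; cap = 12.5% × $62,000.00 = $7,750.00 → penalty = $7,750.00
Interest: $62,000.00 × ((1 + 0.013)^16 − 1) = $62,000.00 × 0.2295640… = $14,232.9657…
Total = $62,000.00 + $7,750.0000 + $14,232.9657… = $83,982.97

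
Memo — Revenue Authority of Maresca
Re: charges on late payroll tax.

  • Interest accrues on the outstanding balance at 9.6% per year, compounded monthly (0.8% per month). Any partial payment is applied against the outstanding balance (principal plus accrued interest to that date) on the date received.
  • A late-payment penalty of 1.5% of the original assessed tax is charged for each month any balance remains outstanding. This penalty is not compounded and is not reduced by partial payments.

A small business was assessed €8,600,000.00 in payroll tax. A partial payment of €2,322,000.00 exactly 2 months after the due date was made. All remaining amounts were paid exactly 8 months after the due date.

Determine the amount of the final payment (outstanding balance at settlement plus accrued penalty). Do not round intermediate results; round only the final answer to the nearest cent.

Balance at month 2: €8,600,000.0000 × (1 + 0.008)^2 = €8,738,150.4000
After €2,322,000.00 payment: €8,738,150.4000 − €2,322,000.00 = €6,416,150.4000
Balance at month 8: €6,416,150.4000 × (1 + 0.008)^6 = €6,730,351.2204…
Penalty: 8 × 1.5% × €8,600,000.00 = €1,032,000.00
Final settlement = outstanding balance + penalty = €6,730,351.2204… + €1,032,000.00 = €7,762,351.22

€7,762,351.22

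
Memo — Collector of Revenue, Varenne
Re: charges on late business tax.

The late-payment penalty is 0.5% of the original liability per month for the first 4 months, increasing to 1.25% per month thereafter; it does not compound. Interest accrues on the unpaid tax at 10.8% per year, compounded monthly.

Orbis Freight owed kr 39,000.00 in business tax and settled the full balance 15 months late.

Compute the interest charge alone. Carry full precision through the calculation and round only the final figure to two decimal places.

Interest (10.8%/yr ÷ 12 = 0.9%/month): kr 39,000.00 × ((1 + 0.009)^15 − 1) = kr 5,609.9874…

kr 5,609.99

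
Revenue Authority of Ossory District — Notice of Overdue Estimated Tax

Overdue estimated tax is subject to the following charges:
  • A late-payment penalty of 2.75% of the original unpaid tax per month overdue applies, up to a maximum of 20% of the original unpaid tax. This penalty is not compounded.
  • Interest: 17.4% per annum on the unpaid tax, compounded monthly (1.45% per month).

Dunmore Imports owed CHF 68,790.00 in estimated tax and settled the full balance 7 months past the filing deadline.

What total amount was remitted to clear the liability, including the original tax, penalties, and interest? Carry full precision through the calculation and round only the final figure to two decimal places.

CHF 89,325.43

Penalty: 7 × 2.75% × CHF 68,790.00 = CHF 13,242.08… (below the 20% cap of CHF 13,758.00)
Interest: CHF 68,790.00 × ((1 + 0.0145)^7 − 1) = CHF 68,790.00 × 0.1060235… = CHF 7,293.3574…
Total = CHF 68,790.00 + CHF 13,242.0750 + CHF 7,293.3574… = CHF 89,325.43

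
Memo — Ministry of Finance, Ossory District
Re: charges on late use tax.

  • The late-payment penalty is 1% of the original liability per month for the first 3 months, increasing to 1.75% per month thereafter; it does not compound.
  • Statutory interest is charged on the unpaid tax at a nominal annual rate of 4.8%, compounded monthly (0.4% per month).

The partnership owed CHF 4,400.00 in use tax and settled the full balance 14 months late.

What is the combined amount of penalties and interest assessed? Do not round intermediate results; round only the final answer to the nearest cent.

CHF 1,231.91

Penalty, months 1–3: 3 × 1% × CHF 4,400.00 = CHF 132.00
Penalty, months 4–14: 11 × 1.75% × CHF 4,400.00 = CHF 847.00
Interest: CHF 4,400.00 × ((1 + 0.004)^14 − 1) = CHF 4,400.00 × 0.0574796… = CHF 252.9100…
Penalties + interest = CHF 979.0000 + CHF 252.9100… = CHF 1,231.91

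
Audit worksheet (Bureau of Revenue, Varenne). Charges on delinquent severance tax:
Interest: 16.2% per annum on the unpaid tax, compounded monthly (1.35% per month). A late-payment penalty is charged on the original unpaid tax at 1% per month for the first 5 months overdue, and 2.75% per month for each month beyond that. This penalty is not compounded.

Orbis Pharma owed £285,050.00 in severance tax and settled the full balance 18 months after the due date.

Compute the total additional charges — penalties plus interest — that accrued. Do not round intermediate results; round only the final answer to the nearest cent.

Penalty, months 1–5: 5 × 1% × £285,050.00 = £14,252.50
Penalty, months 6–18: 13 × 2.75% × £285,050.00 = £101,905.38…
Interest: £285,050.00 × ((1 + 0.0135)^18 − 1) = £285,050.00 × 0.2729975… = £77,817.9405…
Penalties + interest = £116,157.8750 + £77,817.9405… = £193,975.82

£193,975.82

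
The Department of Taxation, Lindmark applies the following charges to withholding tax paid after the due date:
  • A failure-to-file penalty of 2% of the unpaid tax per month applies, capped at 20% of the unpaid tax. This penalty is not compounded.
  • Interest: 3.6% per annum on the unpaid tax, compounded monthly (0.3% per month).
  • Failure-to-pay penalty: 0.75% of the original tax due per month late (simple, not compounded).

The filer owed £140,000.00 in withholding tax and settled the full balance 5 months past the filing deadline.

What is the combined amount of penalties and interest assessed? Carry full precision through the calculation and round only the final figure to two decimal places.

Failure-to-file: 5 × 2% × £140,000.00 = £14,000.00 (under the 20% cap)
Failure-to-pay penalty = 0.75% × £140,000.00 × 5 mo = £5,250.00
Interest: £140,000.00 × ((1 + 0.003)^5 − 1) = £140,000.00 × 0.0150903… = £2,112.6379…
Penalties + interest = £19,250.0000 + £2,112.6379… = £21,362.64

£21,362.64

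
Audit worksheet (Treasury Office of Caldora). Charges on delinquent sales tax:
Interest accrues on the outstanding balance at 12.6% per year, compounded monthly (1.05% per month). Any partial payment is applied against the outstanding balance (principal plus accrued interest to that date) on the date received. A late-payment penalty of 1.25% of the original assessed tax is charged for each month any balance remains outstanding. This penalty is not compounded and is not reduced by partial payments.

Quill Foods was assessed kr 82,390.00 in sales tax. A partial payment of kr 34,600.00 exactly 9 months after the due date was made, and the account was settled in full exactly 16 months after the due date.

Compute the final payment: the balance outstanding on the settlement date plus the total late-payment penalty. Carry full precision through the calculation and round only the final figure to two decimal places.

Balance at month 9: kr 82,390.0000 × (1 + 0.0105)^9 = kr 90,511.0001…
After kr 34,600.00 payment: kr 90,511.0001… − kr 34,600.00 = kr 55,911.0001…
Balance at month 16: kr 55,911.0001… × (1 + 0.0105)^7 = kr 60,152.1958…
Penalty: 16 × 1.25% × kr 82,390.00 = kr 16,478.00
Final settlement = outstanding balance + penalty = kr 60,152.1958… + kr 16,478.00 = kr 76,630.20

kr 76,630.20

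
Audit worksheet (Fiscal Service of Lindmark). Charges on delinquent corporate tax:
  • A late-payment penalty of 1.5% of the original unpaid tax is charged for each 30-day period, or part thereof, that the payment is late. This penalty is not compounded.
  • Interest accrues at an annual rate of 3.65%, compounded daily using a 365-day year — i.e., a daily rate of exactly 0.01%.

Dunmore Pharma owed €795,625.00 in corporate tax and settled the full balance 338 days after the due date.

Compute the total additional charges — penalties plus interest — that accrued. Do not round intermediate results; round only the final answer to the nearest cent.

€170,562.88

Penalty periods: ⌈338/30⌉ = 12; penalty = 12 × 1.5% × €795,625.00 = €143,212.50
Interest: €795,625.00 × ((1 + 0.0001)^338 − 1) = €795,625.00 × 0.03437596… = €27,350.3752…
Penalties + interest = €143,212.5000 + €27,350.3752… = €170,562.88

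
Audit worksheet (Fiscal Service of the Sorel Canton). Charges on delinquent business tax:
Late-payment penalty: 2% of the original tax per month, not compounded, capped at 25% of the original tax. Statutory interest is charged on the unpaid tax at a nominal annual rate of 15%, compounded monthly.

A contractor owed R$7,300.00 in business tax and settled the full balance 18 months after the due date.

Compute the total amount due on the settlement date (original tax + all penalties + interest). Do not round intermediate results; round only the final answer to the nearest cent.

Penalty (uncapped): 18 × 2% × R$7,300.00 = R$2,628.00; cap = 25% × R$7,300.00 = R$1,825.00 → penalty = R$1,825.00
Interest (15%/yr ÷ 12 = 1.25%/month): R$7,300.00 × ((1 + 0.0125)^18 − 1) = R$1,829.2150…
Total = R$7,300.00 + R$1,825.0000 + R$1,829.2150… = R$10,954.21

R$10,954.21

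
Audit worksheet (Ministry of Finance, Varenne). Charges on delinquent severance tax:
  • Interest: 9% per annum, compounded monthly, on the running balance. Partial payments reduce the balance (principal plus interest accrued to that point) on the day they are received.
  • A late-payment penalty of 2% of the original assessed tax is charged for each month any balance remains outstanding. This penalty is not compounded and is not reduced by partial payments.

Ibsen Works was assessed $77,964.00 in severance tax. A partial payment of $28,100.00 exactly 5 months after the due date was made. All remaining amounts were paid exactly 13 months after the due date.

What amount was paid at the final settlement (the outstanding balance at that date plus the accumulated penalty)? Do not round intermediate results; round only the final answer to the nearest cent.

Monthly rate = 9% ÷ 12 = 0.75%
Balance at month 5: $77,964.0000 × (1 + 0.0075)^5 = $80,931.8349…
After $28,100.00 payment: $80,931.8349… − $28,100.00 = $52,831.8349…
Balance at month 13: $52,831.8349… × (1 + 0.0075)^8 = $56,086.2151…
Penalty: 13 × 2% × $77,964.00 = $20,270.64
Final settlement = outstanding balance + penalty = $56,086.2151… + $20,270.64 = $76,356.86

$76,356.86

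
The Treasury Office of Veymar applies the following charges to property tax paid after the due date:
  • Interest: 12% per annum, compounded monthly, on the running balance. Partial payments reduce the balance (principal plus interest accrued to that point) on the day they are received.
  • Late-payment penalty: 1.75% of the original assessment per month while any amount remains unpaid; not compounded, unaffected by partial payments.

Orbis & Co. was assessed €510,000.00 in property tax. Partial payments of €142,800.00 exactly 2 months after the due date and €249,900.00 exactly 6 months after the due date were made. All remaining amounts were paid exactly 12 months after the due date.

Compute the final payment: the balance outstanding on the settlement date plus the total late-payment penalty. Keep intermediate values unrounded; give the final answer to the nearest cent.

€258,766.84

Monthly rate = 12% ÷ 12 = 1%
Balance at month 2: €510,000.0000 × (1 + 0.01)^2 = €520,251.0000
After €142,800.00 payment: €520,251.0000 − €142,800.00 = €377,451.0000
Balance at month 6: €377,451.0000 × (1 + 0.01)^4 = €392,777.0242…
After €249,900.00 payment: €392,777.0242… − €249,900.00 = €142,877.0242…
Balance at month 12: €142,877.0242… × (1 + 0.01)^6 = €151,666.8402…
Penalty: 12 × 1.75% × €510,000.00 = €107,100.00
Final settlement = outstanding balance + penalty = €151,666.8402… + €107,100.00 = €258,766.84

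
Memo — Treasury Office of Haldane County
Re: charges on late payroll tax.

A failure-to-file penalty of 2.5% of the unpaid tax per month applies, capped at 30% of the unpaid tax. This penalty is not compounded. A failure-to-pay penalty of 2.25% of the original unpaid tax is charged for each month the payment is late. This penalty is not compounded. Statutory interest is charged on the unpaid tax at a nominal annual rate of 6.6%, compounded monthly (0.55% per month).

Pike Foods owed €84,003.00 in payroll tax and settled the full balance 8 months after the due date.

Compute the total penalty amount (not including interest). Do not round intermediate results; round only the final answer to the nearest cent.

€31,921.14

Failure-to-file: 8 × 2.5% × €84,003.00 = €16,800.60 (under the 30% cap)
Failure-to-pay penalty = 2.25% × €84,003.00 × 8 mo = €15,120.54
Total penalty = €16,800.60 + €15,120.54 = €31,921.14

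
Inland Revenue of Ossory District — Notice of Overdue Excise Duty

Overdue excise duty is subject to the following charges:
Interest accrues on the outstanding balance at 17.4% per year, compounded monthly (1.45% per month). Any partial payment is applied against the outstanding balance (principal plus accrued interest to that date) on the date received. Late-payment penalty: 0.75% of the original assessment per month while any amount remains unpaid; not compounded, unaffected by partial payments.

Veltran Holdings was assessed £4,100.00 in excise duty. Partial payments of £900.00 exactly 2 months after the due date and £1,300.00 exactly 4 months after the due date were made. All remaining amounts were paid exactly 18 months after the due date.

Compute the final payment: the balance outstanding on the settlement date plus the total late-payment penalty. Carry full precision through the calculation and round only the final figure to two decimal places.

£3,142.87

Balance at month 2: £4,100.0000 × (1 + 0.0145)^2 = £4,219.7620…
After £900.00 payment: £4,219.7620… − £900.00 = £3,319.7620…
Balance at month 4: £3,319.7620… × (1 + 0.0145)^2 = £3,416.7331…
After £1,300.00 payment: £3,416.7331… − £1,300.00 = £2,116.7331…
Balance at month 18: £2,116.7331… × (1 + 0.0145)^14 = £2,589.3742…
Penalty: 18 × 0.75% × £4,100.00 = £553.50
Final settlement = outstanding balance + penalty = £2,589.3742… + £553.50 = £3,142.87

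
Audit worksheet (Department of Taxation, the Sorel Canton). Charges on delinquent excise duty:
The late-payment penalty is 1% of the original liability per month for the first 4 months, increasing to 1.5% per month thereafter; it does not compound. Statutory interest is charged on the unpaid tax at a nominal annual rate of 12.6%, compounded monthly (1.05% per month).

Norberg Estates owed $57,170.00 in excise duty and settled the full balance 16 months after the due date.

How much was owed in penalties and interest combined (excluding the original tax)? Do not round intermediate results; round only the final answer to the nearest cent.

$22,976.68

Penalty, months 1–4: 4 × 1% × $57,170.00 = $2,286.80
Penalty, months 5–16: 12 × 1.5% × $57,170.00 = $10,290.60
Interest: $57,170.00 × ((1 + 0.0105)^16 − 1) = $57,170.00 × 0.1819010… = $10,399.2779…
Penalties + interest = $12,577.4000 + $10,399.2779… = $22,976.68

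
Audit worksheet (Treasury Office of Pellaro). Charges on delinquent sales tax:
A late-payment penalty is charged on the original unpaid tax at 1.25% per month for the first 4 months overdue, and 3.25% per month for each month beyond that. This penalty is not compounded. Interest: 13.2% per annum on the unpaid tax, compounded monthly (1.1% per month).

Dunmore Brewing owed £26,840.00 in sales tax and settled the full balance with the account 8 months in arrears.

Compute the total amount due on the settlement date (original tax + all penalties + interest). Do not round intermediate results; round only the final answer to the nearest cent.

£34,126.08

Penalty, months 1–4: 4 × 1.25% × £26,840.00 = £1,342.00
Penalty, months 5–8: 4 × 3.25% × £26,840.00 = £3,489.20
Interest: £26,840.00 × ((1 + 0.011)^8 − 1) = £26,840.00 × 0.0914636… = £2,454.8822…
Total = £26,840.00 + £4,831.2000 + £2,454.8822… = £34,126.08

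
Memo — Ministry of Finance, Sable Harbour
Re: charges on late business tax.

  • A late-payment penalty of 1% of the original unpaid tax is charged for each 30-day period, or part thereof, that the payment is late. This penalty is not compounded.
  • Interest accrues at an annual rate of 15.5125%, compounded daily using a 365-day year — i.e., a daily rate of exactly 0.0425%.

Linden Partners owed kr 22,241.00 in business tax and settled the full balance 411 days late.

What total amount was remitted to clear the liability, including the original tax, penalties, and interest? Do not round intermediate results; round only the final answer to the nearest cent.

Penalty periods: ⌈411/30⌉ = 14; penalty = 14 × 1% × kr 22,241.00 = kr 3,113.74
Interest: kr 22,241.00 × ((1 + 0.000425)^411 − 1) = kr 22,241.00 × 0.19081494… = kr 4,243.9150…
Total = kr 22,241.00 + kr 3,113.7400 + kr 4,243.9150… = kr 29,598.65

kr 29,598.65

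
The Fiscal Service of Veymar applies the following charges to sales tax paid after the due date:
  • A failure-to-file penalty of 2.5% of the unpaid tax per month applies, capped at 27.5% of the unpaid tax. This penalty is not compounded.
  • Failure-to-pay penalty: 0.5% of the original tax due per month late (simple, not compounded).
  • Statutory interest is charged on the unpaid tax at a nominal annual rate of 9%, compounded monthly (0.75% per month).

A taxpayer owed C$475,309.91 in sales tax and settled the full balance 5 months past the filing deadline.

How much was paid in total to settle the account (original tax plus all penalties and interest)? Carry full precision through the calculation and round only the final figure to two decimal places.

Failure-to-file: 5 × 2.5% × C$475,309.91 = C$59,413.74… (under the 27.5% cap)
Failure-to-pay penalty = 0.5% × C$475,309.91 × 5 mo = C$11,882.75…
Interest: C$475,309.91 × ((1 + 0.0075)^5 − 1) = C$475,309.91 × 0.0380667… = C$18,093.4962…
Total = C$475,309.91 + C$71,296.4865 + C$18,093.4962… = C$564,699.89

C$564,699.89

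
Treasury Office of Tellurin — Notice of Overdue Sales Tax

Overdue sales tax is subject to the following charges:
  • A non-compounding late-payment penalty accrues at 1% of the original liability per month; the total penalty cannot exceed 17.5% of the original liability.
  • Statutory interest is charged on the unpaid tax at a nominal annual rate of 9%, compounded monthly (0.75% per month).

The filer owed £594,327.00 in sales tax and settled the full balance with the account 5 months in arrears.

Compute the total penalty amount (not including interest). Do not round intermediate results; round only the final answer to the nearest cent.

£29,716.35

Penalty: 5 × 1% × £594,327.00 = £29,716.35 (below the 17.5% cap of £104,007.23…)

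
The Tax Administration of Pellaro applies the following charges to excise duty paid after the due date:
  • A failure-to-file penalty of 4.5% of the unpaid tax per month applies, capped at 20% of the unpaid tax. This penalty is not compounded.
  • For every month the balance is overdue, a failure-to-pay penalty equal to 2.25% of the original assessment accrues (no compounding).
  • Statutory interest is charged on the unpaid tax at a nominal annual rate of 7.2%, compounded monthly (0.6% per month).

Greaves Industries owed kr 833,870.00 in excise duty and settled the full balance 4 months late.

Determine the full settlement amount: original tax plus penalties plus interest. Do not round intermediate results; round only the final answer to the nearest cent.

Failure-to-file: 4 × 4.5% × kr 833,870.00 = kr 150,096.60 (under the 20% cap)
Failure-to-pay penalty = 2.25% × kr 833,870.00 × 4 mo = kr 75,048.30
Interest: kr 833,870.00 × ((1 + 0.006)^4 − 1) = kr 833,870.00 × 0.0242169… = kr 20,193.7175…
Total = kr 833,870.00 + kr 225,144.9000 + kr 20,193.7175… = kr 1,079,208.62

kr 1,079,208.62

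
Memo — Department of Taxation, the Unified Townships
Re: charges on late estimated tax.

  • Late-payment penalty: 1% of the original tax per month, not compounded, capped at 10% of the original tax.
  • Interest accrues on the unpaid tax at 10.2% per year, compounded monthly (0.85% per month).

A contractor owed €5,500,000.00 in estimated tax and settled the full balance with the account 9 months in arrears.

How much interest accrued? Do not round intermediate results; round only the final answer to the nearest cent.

€435,342.87

Interest: €5,500,000.00 × ((1 + 0.0085)^9 − 1) = €5,500,000.00 × 0.0791532… = €435,342.8742…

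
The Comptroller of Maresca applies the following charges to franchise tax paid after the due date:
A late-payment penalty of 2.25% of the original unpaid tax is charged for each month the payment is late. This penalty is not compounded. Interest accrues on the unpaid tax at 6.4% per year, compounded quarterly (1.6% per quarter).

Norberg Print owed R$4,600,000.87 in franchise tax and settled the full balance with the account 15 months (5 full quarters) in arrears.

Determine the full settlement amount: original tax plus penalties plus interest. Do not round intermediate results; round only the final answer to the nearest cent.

Late-payment penalty: 15 × 2.25% × R$4,600,000.87 = R$1,552,500.29…
Interest: R$4,600,000.87 × ((1 + 0.016)^5 − 1) = R$4,600,000.87 × 0.0826013… = R$379,966.0000…
Total = R$4,600,000.87 + R$1,552,500.2936… + R$379,966.0000… = R$6,532,467.16

R$6,532,467.16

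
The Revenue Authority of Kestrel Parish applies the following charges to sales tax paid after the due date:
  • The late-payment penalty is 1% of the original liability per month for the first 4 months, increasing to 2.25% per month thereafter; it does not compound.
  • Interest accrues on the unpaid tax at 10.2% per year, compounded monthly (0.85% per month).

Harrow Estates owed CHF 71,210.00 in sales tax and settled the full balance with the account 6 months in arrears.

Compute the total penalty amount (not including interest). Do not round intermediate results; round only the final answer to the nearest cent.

CHF 6,052.85

Penalty, months 1–4: 4 × 1% × CHF 71,210.00 = CHF 2,848.40
Penalty, months 5–6: 2 × 2.25% × CHF 71,210.00 = CHF 3,204.45
Total penalty = CHF 2,848.40 + CHF 3,204.45 = CHF 6,052.85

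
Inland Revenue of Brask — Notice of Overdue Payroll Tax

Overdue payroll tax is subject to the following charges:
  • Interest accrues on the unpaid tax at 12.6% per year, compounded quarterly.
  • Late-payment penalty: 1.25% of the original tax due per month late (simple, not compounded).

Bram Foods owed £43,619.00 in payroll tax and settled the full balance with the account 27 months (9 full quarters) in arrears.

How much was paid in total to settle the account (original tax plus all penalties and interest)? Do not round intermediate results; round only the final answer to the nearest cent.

£72,384.62

Late-payment penalty = 1.25% × £43,619.00 × 27 mo = £14,721.41…
Interest (12.6%/yr ÷ 4 = 3.15%/quarter): £43,619.00 × ((1 + 0.0315)^9 − 1) = £14,044.2074…
Total = £43,619.00 + £14,721.4125 + £14,044.2074… = £72,384.62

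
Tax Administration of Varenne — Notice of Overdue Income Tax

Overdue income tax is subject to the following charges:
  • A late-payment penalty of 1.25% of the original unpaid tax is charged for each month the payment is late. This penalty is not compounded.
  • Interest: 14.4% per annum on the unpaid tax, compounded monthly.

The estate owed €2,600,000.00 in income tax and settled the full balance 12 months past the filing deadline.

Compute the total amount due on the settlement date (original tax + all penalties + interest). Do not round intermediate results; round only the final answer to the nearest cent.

Late-payment penalty: 12 × 1.25% × €2,600,000.00 = €390,000.00
Interest (14.4%/yr ÷ 12 = 1.2%/month): €2,600,000.00 × ((1 + 0.012)^12 − 1) = €400,126.0229…
Total = €2,600,000.00 + €390,000.0000 + €400,126.0229… = €3,390,126.02

€3,390,126.02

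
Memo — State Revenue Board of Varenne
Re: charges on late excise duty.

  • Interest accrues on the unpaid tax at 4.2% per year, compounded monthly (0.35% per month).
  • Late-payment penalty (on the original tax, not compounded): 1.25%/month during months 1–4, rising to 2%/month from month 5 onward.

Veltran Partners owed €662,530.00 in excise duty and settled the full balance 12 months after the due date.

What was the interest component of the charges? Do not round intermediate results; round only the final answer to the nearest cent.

Interest: €662,530.00 × ((1 + 0.0035)^12 − 1) = €662,530.00 × 0.0428180… = €28,368.2143…

€28,368.21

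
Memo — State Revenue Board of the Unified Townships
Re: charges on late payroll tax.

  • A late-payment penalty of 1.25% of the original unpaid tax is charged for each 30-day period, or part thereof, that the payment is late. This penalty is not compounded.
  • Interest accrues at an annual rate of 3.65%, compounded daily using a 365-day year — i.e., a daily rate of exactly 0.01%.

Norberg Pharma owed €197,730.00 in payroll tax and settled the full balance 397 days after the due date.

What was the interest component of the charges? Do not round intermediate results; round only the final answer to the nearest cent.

€8,007.38

Interest: €197,730.00 × ((1 + 0.0001)^397 − 1) = €197,730.00 × 0.04049651… = €8,007.3754…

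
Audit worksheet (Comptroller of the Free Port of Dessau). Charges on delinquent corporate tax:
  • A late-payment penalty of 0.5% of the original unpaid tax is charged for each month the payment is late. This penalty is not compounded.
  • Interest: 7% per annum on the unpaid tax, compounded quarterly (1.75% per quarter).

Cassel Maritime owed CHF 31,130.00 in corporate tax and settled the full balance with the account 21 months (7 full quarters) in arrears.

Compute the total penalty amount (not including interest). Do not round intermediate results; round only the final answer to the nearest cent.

Late-payment penalty: 21 × 0.5% × CHF 31,130.00 = CHF 3,268.65

CHF 3,268.65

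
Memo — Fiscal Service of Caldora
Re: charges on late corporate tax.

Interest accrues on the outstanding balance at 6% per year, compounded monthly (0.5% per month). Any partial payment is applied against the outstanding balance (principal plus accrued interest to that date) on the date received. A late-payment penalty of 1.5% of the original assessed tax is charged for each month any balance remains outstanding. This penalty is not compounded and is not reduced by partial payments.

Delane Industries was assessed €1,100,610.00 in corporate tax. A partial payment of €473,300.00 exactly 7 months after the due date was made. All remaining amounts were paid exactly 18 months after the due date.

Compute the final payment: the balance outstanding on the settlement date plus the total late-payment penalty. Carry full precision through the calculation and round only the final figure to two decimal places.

€1,001,161.68

Balance at month 7: €1,100,610.0000 × (1 + 0.005)^7 = €1,139,714.0096…
After €473,300.00 payment: €1,139,714.0096… − €473,300.00 = €666,414.0096…
Balance at month 18: €666,414.0096… × (1 + 0.005)^11 = €703,996.9826…
Penalty: 18 × 1.5% × €1,100,610.00 = €297,164.70
Final settlement = outstanding balance + penalty = €703,996.9826… + €297,164.70 = €1,001,161.68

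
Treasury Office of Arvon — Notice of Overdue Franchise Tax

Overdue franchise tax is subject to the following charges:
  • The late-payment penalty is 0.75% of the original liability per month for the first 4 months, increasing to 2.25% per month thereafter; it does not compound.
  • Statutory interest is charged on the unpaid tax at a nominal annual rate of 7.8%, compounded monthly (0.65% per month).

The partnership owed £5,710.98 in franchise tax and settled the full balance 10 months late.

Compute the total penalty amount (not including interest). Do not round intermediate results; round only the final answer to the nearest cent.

£942.31

Penalty, months 1–4: 4 × 0.75% × £5,710.98 = £171.33…
Penalty, months 5–10: 6 × 2.25% × £5,710.98 = £770.98…
Total penalty = £171.33… + £770.98… = £942.31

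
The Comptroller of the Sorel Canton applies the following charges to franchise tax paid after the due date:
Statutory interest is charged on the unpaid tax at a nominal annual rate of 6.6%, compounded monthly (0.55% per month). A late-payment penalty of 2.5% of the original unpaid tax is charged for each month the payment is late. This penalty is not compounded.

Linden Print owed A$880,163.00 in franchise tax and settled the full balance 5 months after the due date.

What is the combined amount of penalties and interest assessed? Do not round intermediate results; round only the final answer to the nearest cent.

Late-payment penalty: 5 × 2.5% × A$880,163.00 = A$110,020.38…
Interest: A$880,163.00 × ((1 + 0.0055)^5 − 1) = A$880,163.00 × 0.0278042… = A$24,472.2002…
Penalties + interest = A$110,020.3750 + A$24,472.2002… = A$134,492.58

A$134,492.58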